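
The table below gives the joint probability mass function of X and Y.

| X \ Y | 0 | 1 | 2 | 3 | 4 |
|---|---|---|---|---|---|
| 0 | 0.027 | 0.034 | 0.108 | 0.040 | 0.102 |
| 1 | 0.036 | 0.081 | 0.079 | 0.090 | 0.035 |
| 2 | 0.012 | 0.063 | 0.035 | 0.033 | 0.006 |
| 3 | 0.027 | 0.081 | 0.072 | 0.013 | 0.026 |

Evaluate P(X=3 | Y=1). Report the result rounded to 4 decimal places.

P(Y=1) = 0.034 + 0.081 + 0.063 + 0.081 = 0.259.
P(X=3 | Y=1) = 0.081/0.259 = 0.3127.

0.3127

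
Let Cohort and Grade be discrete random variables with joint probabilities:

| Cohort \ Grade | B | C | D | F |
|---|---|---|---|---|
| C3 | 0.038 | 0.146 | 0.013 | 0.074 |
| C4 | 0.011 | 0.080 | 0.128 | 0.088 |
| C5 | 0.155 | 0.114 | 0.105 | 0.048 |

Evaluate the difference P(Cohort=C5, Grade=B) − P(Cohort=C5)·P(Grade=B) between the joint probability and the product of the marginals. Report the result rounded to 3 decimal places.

0.069

P(Cohort=C5) = 0.155 + 0.114 + 0.105 + 0.048 = 0.422.
P(Grade=B) = 0.038 + 0.011 + 0.155 = 0.204.
P(Cohort=C5, Grade=B) − P(Cohort=C5)P(Grade=B) = 0.155 − 0.422×0.204 = 0.069.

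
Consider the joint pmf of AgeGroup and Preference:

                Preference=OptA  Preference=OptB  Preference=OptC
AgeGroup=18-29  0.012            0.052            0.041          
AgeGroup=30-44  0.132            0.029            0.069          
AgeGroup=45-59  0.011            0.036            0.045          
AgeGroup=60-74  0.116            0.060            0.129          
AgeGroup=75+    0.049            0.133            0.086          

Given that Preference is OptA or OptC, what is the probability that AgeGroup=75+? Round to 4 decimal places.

P(Preference=OptA) = 0.012 + 0.132 + 0.011 + 0.116 + 0.049 = 0.320.
P(Preference=OptC) = 0.041 + 0.069 + 0.045 + 0.129 + 0.086 = 0.370.
P(Preference ∈ {OptA, OptC}) = 0.320 + 0.370 = 0.690; P(AgeGroup=75+, Preference ∈ {OptA, OptC}) = 0.049 + 0.086 = 0.135.
P(AgeGroup=75+ | Preference ∈ {OptA, OptC}) = 0.135/0.690 = 0.1957.

0.1957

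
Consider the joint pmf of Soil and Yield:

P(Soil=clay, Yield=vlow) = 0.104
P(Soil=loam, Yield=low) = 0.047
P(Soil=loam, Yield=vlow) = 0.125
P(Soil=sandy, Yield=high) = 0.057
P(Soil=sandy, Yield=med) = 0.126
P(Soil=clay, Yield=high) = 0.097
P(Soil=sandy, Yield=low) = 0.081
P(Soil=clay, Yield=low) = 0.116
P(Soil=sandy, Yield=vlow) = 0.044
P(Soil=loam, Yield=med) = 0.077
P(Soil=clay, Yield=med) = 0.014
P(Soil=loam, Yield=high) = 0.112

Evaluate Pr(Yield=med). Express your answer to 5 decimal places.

P(Yield=med) = 0.126 + 0.077 + 0.014 = 0.217.

0.21700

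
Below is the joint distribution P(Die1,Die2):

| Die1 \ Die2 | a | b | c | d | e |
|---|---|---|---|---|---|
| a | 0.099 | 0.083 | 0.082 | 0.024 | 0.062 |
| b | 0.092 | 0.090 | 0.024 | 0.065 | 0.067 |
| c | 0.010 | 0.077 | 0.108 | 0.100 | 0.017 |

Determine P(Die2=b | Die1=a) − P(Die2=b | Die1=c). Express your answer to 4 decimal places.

P(Die1=a) = 0.099 + 0.083 + 0.082 + 0.024 + 0.062 = 0.350; P(Die2=b | Die1=a) = 0.083/0.350 = 0.23714.
P(Die1=c) = 0.010 + 0.077 + 0.108 + 0.100 + 0.017 = 0.312; P(Die2=b | Die1=c) = 0.077/0.312 = 0.24679.
Difference = -0.0097.

-0.0097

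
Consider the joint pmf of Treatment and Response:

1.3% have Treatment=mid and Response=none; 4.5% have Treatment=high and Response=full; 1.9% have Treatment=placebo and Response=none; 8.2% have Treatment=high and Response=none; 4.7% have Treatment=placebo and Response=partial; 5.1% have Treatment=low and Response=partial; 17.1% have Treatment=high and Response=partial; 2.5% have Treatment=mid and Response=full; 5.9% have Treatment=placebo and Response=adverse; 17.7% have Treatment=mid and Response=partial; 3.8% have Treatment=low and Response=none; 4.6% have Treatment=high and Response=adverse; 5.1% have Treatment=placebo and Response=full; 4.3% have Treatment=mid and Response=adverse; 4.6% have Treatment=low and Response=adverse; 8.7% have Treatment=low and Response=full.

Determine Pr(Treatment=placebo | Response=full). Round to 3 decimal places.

P(Response=full) = 0.051 + 0.087 + 0.025 + 0.045 = 0.208.
P(Treatment=placebo | Response=full) = 0.051/0.208 = 0.245.

0.245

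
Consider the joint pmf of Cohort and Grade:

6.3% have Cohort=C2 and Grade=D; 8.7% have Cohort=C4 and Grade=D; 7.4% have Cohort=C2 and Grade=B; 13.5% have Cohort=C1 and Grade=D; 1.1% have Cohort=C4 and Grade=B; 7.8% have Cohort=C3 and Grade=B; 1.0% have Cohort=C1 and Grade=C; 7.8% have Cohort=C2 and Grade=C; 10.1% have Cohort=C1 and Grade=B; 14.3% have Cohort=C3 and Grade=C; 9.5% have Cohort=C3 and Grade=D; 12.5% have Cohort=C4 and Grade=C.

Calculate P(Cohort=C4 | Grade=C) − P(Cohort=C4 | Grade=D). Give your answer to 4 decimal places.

0.1222

P(Grade=C) = 0.010 + 0.078 + 0.143 + 0.125 = 0.356; P(Cohort=C4 | Grade=C) = 0.125/0.356 = 0.35112.
P(Grade=D) = 0.135 + 0.063 + 0.095 + 0.087 = 0.380; P(Cohort=C4 | Grade=D) = 0.087/0.380 = 0.22895.
Difference = 0.1222.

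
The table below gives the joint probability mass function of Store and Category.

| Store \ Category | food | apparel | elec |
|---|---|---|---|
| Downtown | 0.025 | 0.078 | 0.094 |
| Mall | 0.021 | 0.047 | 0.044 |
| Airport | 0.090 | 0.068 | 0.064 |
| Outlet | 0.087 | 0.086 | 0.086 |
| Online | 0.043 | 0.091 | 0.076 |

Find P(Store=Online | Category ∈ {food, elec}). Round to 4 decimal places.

0.1889

P(Category=food) = 0.025 + 0.021 + 0.090 + 0.087 + 0.043 = 0.266.
P(Category=elec) = 0.094 + 0.044 + 0.064 + 0.086 + 0.076 = 0.364.
P(Category ∈ {food, elec}) = 0.266 + 0.364 = 0.630; P(Store=Online, Category ∈ {food, elec}) = 0.043 + 0.076 = 0.119.
P(Store=Online | Category ∈ {food, elec}) = 0.119/0.630 = 0.1889.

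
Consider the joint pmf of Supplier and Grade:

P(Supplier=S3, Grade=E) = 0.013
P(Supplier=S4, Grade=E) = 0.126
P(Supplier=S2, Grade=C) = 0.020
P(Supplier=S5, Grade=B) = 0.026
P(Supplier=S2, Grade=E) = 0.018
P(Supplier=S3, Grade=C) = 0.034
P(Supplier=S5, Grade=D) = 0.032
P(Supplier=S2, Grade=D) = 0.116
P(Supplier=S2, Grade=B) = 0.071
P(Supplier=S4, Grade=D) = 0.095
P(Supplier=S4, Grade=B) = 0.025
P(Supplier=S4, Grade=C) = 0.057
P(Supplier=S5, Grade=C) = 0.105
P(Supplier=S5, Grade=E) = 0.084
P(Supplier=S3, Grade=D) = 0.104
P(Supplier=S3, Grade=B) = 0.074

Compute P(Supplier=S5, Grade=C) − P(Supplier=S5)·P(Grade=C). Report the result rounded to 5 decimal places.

P(Supplier=S5) = 0.026 + 0.105 + 0.032 + 0.084 = 0.247.
P(Grade=C) = 0.020 + 0.034 + 0.057 + 0.105 = 0.216.
P(Supplier=S5, Grade=C) − P(Supplier=S5)P(Grade=C) = 0.105 − 0.247×0.216 = 0.05165.

0.05165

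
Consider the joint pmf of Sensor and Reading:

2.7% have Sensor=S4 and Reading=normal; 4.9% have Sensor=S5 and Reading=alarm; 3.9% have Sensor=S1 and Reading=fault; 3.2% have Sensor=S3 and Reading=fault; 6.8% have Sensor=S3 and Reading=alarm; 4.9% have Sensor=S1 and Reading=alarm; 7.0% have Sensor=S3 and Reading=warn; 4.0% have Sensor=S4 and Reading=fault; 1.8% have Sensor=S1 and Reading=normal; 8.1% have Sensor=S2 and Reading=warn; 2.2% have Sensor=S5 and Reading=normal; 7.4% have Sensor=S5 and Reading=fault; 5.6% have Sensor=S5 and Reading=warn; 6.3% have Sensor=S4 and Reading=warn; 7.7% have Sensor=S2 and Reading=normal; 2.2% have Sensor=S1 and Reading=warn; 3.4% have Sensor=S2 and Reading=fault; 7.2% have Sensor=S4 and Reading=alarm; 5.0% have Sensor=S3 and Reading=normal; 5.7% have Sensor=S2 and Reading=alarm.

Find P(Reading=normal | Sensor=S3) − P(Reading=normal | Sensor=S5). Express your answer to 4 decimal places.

P(Sensor=S3) = 0.050 + 0.070 + 0.068 + 0.032 = 0.220; P(Reading=normal | Sensor=S3) = 0.050/0.220 = 0.22727.
P(Sensor=S5) = 0.022 + 0.056 + 0.049 + 0.074 = 0.201; P(Reading=normal | Sensor=S5) = 0.022/0.201 = 0.10945.
Difference = 0.1178.

0.1178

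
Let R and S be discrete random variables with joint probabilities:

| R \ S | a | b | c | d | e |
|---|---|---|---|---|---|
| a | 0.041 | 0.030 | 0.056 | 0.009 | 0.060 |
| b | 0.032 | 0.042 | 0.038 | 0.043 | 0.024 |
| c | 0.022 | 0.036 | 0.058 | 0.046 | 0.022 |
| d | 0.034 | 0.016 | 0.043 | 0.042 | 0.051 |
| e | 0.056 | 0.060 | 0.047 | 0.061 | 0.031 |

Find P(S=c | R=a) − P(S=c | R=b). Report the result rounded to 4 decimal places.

P(R=a) = 0.041 + 0.030 + 0.056 + 0.009 + 0.060 = 0.196; P(S=c | R=a) = 0.056/0.196 = 0.28571.
P(R=b) = 0.032 + 0.042 + 0.038 + 0.043 + 0.024 = 0.179; P(S=c | R=b) = 0.038/0.179 = 0.21229.
Difference = 0.0734.

0.0734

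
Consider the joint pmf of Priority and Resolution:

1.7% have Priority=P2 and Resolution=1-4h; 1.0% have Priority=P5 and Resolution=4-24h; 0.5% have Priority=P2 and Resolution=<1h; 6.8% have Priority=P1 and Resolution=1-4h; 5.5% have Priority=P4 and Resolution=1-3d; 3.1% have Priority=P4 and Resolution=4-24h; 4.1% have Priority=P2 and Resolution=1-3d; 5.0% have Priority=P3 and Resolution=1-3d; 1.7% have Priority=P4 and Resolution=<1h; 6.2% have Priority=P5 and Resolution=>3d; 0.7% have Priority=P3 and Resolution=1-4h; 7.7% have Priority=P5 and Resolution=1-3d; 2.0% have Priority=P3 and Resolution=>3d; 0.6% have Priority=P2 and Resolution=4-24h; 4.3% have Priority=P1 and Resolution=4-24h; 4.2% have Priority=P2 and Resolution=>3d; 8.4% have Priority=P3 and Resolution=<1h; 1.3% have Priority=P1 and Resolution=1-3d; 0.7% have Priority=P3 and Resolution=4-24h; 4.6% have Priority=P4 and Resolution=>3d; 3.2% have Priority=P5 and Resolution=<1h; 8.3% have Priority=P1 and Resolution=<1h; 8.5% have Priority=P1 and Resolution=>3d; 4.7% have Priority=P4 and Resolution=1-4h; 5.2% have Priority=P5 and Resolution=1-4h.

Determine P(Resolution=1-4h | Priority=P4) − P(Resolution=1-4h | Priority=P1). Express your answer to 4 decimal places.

P(Priority=P4) = 0.017 + 0.047 + 0.031 + 0.055 + 0.046 = 0.196; P(Resolution=1-4h | Priority=P4) = 0.047/0.196 = 0.23980.
P(Priority=P1) = 0.083 + 0.068 + 0.043 + 0.013 + 0.085 = 0.292; P(Resolution=1-4h | Priority=P1) = 0.068/0.292 = 0.23288.
Difference = 0.0069.

0.0069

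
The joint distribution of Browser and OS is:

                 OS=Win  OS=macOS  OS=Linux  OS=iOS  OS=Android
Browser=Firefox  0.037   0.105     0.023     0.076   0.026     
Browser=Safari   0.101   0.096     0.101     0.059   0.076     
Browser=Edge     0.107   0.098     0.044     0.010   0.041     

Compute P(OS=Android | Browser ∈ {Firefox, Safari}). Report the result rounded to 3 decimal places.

0.146

P(Browser=Firefox) = 0.037 + 0.105 + 0.023 + 0.076 + 0.026 = 0.267.
P(Browser=Safari) = 0.101 + 0.096 + 0.101 + 0.059 + 0.076 = 0.433.
P(Browser ∈ {Firefox, Safari}) = 0.267 + 0.433 = 0.700; P(OS=Android, Browser ∈ {Firefox, Safari}) = 0.026 + 0.076 = 0.102.
P(OS=Android | Browser ∈ {Firefox, Safari}) = 0.102/0.700 = 0.146.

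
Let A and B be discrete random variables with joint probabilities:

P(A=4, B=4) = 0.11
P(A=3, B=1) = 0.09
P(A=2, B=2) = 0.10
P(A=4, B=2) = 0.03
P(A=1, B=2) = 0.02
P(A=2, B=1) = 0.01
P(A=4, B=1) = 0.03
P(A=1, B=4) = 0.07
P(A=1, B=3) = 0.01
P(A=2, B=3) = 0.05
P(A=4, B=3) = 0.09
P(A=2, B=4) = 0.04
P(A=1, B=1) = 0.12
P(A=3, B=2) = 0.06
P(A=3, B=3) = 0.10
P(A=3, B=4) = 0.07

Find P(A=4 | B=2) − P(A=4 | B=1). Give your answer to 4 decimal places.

P(B=2) = 0.02 + 0.10 + 0.06 + 0.03 = 0.21; P(A=4 | B=2) = 0.03/0.21 = 0.14286.
P(B=1) = 0.12 + 0.01 + 0.09 + 0.03 = 0.25; P(A=4 | B=1) = 0.03/0.25 = 0.12000.
Difference = 0.0229.

0.0229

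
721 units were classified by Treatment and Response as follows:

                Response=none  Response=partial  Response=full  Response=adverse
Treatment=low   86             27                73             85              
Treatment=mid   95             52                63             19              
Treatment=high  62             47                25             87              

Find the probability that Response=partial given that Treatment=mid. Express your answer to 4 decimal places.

Total with Treatment=mid: 95 + 52 + 63 + 19 = 229.
P(Response=partial | Treatment=mid) = 52/229 = 0.2271.

0.2271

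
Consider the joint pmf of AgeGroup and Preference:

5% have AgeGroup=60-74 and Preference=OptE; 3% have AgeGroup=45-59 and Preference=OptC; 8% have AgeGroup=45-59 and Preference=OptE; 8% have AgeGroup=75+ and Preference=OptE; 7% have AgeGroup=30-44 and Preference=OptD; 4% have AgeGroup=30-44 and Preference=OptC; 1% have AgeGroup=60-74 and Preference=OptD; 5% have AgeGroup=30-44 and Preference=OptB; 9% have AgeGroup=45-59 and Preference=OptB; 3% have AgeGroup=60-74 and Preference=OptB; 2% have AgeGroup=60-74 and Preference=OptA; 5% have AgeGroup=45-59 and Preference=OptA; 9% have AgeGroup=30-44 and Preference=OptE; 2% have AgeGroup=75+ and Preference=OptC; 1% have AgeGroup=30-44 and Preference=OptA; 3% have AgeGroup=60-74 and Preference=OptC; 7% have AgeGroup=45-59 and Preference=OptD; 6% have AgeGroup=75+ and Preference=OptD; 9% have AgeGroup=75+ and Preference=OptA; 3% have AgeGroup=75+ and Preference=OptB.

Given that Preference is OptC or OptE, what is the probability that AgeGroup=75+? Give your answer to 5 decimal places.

0.23810

P(Preference=OptC) = 0.04 + 0.03 + 0.03 + 0.02 = 0.12.
P(Preference=OptE) = 0.09 + 0.08 + 0.05 + 0.08 = 0.30.
P(Preference ∈ {OptC, OptE}) = 0.12 + 0.30 = 0.42; P(AgeGroup=75+, Preference ∈ {OptC, OptE}) = 0.02 + 0.08 = 0.10.
P(AgeGroup=75+ | Preference ∈ {OptC, OptE}) = 0.10/0.42 = 0.23810.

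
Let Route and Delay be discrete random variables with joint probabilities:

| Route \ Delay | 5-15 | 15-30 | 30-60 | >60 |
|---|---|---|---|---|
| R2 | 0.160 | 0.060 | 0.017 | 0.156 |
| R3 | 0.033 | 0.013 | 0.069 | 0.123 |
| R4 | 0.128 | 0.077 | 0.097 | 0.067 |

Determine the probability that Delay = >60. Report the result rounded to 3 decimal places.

P(Delay=>60) = 0.156 + 0.123 + 0.067 = 0.346.

0.346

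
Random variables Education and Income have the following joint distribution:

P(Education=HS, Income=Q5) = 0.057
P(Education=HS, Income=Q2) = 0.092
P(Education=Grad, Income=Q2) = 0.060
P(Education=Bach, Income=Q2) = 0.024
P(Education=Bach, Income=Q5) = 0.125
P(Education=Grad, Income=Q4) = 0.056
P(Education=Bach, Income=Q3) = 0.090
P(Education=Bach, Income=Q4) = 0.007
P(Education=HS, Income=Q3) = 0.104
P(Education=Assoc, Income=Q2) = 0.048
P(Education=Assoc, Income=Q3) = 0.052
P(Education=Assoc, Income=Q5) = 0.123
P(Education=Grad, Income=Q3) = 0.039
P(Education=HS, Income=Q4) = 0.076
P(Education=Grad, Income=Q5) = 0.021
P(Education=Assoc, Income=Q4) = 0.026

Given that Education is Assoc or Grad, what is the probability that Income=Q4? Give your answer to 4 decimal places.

P(Education=Assoc) = 0.048 + 0.052 + 0.026 + 0.123 = 0.249.
P(Education=Grad) = 0.060 + 0.039 + 0.056 + 0.021 = 0.176.
P(Education ∈ {Assoc, Grad}) = 0.249 + 0.176 = 0.425; P(Income=Q4, Education ∈ {Assoc, Grad}) = 0.026 + 0.056 = 0.082.
P(Income=Q4 | Education ∈ {Assoc, Grad}) = 0.082/0.425 = 0.1929.

0.1929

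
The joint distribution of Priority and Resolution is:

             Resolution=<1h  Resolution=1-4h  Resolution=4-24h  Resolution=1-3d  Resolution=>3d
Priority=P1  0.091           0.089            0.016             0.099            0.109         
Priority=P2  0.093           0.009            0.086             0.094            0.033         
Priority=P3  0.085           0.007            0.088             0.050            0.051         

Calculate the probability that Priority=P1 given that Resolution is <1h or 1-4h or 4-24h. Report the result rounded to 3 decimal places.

P(Resolution=<1h) = 0.091 + 0.093 + 0.085 = 0.269.
P(Resolution=1-4h) = 0.089 + 0.009 + 0.007 = 0.105.
P(Resolution=4-24h) = 0.016 + 0.086 + 0.088 = 0.190.
P(Resolution ∈ {<1h, 1-4h, 4-24h}) = 0.269 + 0.105 + 0.190 = 0.564; P(Priority=P1, Resolution ∈ {<1h, 1-4h, 4-24h}) = 0.091 + 0.089 + 0.016 = 0.196.
P(Priority=P1 | Resolution ∈ {<1h, 1-4h, 4-24h}) = 0.196/0.564 = 0.348.

0.348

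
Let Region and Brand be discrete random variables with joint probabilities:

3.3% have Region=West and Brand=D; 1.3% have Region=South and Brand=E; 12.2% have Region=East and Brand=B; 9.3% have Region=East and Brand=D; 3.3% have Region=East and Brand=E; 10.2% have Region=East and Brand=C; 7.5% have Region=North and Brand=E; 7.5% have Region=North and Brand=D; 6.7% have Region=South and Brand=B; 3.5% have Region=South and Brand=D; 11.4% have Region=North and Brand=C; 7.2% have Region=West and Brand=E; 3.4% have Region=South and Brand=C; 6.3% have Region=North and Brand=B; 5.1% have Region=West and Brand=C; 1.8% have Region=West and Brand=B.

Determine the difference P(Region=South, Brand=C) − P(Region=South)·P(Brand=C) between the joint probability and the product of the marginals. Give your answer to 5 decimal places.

P(Region=South) = 0.067 + 0.034 + 0.035 + 0.013 = 0.149.
P(Brand=C) = 0.114 + 0.034 + 0.102 + 0.051 = 0.301.
P(Region=South, Brand=C) − P(Region=South)P(Brand=C) = 0.034 − 0.149×0.301 = -0.01085.

-0.01085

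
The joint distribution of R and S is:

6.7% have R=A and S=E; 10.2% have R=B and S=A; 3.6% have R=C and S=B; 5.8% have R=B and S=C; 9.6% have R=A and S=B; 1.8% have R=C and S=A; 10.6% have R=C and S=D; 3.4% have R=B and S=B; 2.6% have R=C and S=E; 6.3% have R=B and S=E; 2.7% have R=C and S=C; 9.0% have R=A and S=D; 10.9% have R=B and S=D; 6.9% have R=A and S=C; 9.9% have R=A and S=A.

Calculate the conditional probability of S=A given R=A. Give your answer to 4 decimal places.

P(R=A) = 0.099 + 0.096 + 0.069 + 0.090 + 0.067 = 0.421.
P(S=A | R=A) = 0.099/0.421 = 0.2352.

0.2352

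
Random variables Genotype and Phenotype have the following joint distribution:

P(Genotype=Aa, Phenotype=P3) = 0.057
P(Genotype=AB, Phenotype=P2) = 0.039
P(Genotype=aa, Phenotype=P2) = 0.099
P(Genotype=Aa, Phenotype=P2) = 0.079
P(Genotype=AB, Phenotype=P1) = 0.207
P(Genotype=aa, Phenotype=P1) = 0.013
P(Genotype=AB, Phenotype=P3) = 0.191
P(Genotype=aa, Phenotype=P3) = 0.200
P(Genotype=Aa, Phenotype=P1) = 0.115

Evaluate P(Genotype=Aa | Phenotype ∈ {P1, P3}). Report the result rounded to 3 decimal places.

0.220

P(Phenotype=P1) = 0.115 + 0.013 + 0.207 = 0.335.
P(Phenotype=P3) = 0.057 + 0.200 + 0.191 = 0.448.
P(Phenotype ∈ {P1, P3}) = 0.335 + 0.448 = 0.783; P(Genotype=Aa, Phenotype ∈ {P1, P3}) = 0.115 + 0.057 = 0.172.
P(Genotype=Aa | Phenotype ∈ {P1, P3}) = 0.172/0.783 = 0.220.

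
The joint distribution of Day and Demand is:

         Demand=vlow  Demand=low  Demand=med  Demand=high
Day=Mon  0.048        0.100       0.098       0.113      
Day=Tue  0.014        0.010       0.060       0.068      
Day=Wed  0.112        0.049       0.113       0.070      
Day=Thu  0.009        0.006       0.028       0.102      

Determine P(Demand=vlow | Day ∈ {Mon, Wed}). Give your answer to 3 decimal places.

0.228

P(Day=Mon) = 0.048 + 0.100 + 0.098 + 0.113 = 0.359.
P(Day=Wed) = 0.112 + 0.049 + 0.113 + 0.070 = 0.344.
P(Day ∈ {Mon, Wed}) = 0.359 + 0.344 = 0.703; P(Demand=vlow, Day ∈ {Mon, Wed}) = 0.048 + 0.112 = 0.160.
P(Demand=vlow | Day ∈ {Mon, Wed}) = 0.160/0.703 = 0.228.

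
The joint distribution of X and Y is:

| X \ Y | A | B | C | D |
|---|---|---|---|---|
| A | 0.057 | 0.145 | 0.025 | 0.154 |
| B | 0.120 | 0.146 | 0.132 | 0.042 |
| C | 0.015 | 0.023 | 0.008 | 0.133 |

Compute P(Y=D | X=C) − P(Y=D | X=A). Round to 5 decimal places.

0.33882

P(X=C) = 0.015 + 0.023 + 0.008 + 0.133 = 0.179; P(Y=D | X=C) = 0.133/0.179 = 0.743017.
P(X=A) = 0.057 + 0.145 + 0.025 + 0.154 = 0.381; P(Y=D | X=A) = 0.154/0.381 = 0.404199.
Difference = 0.33882.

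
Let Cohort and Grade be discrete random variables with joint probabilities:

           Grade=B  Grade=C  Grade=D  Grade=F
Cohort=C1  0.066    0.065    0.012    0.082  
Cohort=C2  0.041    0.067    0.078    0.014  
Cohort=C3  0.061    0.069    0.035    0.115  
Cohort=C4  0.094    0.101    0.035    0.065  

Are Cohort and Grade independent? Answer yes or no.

no

P(Cohort=C2) = 0.200 and P(Grade=D) = 0.160, so their product is 0.03200, but P(Cohort=C2, Grade=D) = 0.078. Since these differ, Cohort and Grade are not independent.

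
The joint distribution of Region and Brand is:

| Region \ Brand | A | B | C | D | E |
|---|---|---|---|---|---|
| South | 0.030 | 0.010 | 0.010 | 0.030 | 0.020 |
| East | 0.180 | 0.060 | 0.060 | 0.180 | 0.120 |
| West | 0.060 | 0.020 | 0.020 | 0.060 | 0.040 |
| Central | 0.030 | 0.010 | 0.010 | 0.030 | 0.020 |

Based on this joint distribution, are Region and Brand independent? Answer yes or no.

yes

Every cell satisfies P(Region,Brand) = P(Region)·P(Brand). For instance P(Region=East) = 0.600, P(Brand=E) = 0.200, and 0.600×0.200 = 0.120 matches the joint entry. So Region and Brand are independent.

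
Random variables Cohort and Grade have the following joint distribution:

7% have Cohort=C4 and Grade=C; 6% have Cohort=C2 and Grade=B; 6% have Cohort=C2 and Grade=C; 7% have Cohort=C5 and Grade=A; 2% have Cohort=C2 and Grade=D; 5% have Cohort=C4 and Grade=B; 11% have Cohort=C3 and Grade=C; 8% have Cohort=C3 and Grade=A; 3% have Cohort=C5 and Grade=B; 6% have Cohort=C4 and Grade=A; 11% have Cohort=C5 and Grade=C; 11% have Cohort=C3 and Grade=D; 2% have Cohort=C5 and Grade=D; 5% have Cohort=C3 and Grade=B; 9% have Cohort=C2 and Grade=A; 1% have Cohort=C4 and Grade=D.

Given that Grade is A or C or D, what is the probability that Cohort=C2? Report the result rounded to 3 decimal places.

P(Grade=A) = 0.09 + 0.08 + 0.06 + 0.07 = 0.30.
P(Grade=C) = 0.06 + 0.11 + 0.07 + 0.11 = 0.35.
P(Grade=D) = 0.02 + 0.11 + 0.01 + 0.02 = 0.16.
P(Grade ∈ {A, C, D}) = 0.30 + 0.35 + 0.16 = 0.81; P(Cohort=C2, Grade ∈ {A, C, D}) = 0.09 + 0.06 + 0.02 = 0.17.
P(Cohort=C2 | Grade ∈ {A, C, D}) = 0.17/0.81 = 0.210.

0.210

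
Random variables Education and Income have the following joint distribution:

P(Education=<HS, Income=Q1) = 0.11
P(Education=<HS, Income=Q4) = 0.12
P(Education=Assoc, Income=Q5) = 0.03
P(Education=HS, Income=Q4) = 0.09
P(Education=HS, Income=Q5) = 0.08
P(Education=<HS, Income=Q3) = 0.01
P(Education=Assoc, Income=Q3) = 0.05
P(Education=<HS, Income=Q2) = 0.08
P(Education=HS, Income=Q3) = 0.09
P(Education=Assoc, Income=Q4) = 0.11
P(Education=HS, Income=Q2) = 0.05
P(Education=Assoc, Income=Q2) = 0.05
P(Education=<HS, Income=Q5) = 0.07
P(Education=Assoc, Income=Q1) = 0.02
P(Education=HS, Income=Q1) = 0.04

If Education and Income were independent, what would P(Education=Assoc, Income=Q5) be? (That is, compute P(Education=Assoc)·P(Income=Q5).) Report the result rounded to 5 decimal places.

P(Education=Assoc) = 0.02 + 0.05 + 0.05 + 0.11 + 0.03 = 0.26.
P(Income=Q5) = 0.07 + 0.08 + 0.03 = 0.18.
Product: 0.26 × 0.18 = 0.04680.

0.04680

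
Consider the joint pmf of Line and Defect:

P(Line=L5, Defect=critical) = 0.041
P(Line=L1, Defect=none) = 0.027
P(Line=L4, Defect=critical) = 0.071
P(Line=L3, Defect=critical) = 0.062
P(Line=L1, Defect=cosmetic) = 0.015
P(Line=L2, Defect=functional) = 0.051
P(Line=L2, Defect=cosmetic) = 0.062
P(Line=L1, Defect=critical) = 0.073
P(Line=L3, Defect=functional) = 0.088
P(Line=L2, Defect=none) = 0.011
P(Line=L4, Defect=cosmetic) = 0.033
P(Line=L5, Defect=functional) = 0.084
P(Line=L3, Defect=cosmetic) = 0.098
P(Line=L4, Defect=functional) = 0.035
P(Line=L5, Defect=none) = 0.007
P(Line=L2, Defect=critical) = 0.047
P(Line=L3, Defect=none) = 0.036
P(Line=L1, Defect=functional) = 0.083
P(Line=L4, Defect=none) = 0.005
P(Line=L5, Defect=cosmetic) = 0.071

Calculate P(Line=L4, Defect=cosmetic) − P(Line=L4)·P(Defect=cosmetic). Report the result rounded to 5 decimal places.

P(Line=L4) = 0.005 + 0.033 + 0.035 + 0.071 = 0.144.
P(Defect=cosmetic) = 0.015 + 0.062 + 0.098 + 0.033 + 0.071 = 0.279.
P(Line=L4, Defect=cosmetic) − P(Line=L4)P(Defect=cosmetic) = 0.033 − 0.144×0.279 = -0.00718.

-0.00718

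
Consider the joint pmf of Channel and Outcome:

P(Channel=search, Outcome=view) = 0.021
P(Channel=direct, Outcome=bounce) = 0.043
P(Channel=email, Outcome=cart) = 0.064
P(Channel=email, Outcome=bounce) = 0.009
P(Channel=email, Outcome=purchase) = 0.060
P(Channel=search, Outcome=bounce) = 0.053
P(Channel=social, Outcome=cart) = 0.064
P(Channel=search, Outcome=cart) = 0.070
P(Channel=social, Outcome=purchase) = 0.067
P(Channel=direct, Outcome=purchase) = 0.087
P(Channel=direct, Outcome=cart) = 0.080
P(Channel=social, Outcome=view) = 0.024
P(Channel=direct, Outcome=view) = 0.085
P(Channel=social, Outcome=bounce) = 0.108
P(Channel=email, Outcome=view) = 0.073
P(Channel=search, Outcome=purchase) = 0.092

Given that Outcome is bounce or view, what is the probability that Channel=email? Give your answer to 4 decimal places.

P(Outcome=bounce) = 0.009 + 0.053 + 0.108 + 0.043 = 0.213.
P(Outcome=view) = 0.073 + 0.021 + 0.024 + 0.085 = 0.203.
P(Outcome ∈ {bounce, view}) = 0.213 + 0.203 = 0.416; P(Channel=email, Outcome ∈ {bounce, view}) = 0.009 + 0.073 = 0.082.
P(Channel=email | Outcome ∈ {bounce, view}) = 0.082/0.416 = 0.1971.

0.1971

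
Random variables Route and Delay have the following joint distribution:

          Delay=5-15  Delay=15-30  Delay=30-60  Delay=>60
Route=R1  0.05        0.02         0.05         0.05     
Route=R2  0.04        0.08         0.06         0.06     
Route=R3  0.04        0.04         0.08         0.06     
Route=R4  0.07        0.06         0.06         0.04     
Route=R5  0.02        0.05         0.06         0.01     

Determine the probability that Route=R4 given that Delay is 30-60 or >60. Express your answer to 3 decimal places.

0.189

P(Delay=30-60) = 0.05 + 0.06 + 0.08 + 0.06 + 0.06 = 0.31.
P(Delay=>60) = 0.05 + 0.06 + 0.06 + 0.04 + 0.01 = 0.22.
P(Delay ∈ {30-60, >60}) = 0.31 + 0.22 = 0.53; P(Route=R4, Delay ∈ {30-60, >60}) = 0.06 + 0.04 = 0.10.
P(Route=R4 | Delay ∈ {30-60, >60}) = 0.10/0.53 = 0.189.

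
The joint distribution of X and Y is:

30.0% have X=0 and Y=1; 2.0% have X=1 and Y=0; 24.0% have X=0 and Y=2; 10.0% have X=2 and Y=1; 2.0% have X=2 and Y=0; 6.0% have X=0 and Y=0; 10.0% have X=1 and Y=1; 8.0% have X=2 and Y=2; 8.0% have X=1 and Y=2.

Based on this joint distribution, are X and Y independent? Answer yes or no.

yes

Every cell satisfies P(X,Y) = P(X)·P(Y). For instance P(X=1) = 0.200, P(Y=1) = 0.500, and 0.200×0.500 = 0.100 matches the joint entry. So X and Y are independent.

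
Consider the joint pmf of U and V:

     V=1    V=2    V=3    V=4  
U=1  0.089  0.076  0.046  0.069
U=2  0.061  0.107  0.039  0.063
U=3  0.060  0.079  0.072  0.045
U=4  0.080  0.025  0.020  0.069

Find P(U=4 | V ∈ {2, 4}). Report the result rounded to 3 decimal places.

P(V=2) = 0.076 + 0.107 + 0.079 + 0.025 = 0.287.
P(V=4) = 0.069 + 0.063 + 0.045 + 0.069 = 0.246.
P(V ∈ {2, 4}) = 0.287 + 0.246 = 0.533; P(U=4, V ∈ {2, 4}) = 0.025 + 0.069 = 0.094.
P(U=4 | V ∈ {2, 4}) = 0.094/0.533 = 0.176.

0.176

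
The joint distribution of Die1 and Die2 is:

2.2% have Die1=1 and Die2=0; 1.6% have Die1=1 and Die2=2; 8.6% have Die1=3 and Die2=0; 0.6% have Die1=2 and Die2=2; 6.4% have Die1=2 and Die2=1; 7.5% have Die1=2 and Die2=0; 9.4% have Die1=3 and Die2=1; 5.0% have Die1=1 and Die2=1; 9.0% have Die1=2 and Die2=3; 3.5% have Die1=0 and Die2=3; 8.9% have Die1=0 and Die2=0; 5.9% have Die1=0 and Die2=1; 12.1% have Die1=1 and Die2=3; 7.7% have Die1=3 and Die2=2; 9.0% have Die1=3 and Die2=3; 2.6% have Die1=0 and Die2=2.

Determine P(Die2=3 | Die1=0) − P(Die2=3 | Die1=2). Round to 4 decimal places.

-0.2155

P(Die1=0) = 0.089 + 0.059 + 0.026 + 0.035 = 0.209; P(Die2=3 | Die1=0) = 0.035/0.209 = 0.16746.
P(Die1=2) = 0.075 + 0.064 + 0.006 + 0.090 = 0.235; P(Die2=3 | Die1=2) = 0.090/0.235 = 0.38298.
Difference = -0.2155.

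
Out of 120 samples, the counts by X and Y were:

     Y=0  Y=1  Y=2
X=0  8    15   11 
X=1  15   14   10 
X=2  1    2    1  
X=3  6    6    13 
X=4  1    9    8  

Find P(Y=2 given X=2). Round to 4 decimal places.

Total with X=2: 1 + 2 + 1 = 4.
P(Y=2 | X=2) = 1/4 = 0.2500.

0.2500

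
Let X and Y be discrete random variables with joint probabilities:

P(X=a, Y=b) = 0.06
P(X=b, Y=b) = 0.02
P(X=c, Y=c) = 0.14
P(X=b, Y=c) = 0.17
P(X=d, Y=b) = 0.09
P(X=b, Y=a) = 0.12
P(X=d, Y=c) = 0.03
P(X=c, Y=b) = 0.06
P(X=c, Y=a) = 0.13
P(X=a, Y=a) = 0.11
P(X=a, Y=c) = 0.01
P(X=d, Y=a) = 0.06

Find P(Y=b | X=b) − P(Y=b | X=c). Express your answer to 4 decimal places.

-0.1173

P(X=b) = 0.12 + 0.02 + 0.17 = 0.31; P(Y=b | X=b) = 0.02/0.31 = 0.06452.
P(X=c) = 0.13 + 0.06 + 0.14 = 0.33; P(Y=b | X=c) = 0.06/0.33 = 0.18182.
Difference = -0.1173.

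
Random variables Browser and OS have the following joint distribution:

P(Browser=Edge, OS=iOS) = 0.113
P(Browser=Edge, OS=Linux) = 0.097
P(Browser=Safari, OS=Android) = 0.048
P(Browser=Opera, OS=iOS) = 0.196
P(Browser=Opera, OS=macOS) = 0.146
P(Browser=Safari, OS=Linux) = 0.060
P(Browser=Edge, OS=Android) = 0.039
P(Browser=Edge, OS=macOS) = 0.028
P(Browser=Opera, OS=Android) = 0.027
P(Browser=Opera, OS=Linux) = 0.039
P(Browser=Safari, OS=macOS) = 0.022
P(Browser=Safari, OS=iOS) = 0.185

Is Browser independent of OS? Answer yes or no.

no

P(Browser=Opera) = 0.408 and P(OS=macOS) = 0.196, so their product is 0.07997, but P(Browser=Opera, OS=macOS) = 0.146. Since these differ, Browser and OS are not independent.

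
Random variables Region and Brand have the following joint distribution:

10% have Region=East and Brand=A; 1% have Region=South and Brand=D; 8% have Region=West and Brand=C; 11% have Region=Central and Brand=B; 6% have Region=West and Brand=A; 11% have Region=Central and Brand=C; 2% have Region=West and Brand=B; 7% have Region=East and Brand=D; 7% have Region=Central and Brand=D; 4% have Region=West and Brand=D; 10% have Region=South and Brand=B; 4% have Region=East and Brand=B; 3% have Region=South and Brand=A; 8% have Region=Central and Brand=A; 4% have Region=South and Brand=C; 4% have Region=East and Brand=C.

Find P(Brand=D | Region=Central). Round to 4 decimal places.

0.1892

P(Region=Central) = 0.08 + 0.11 + 0.11 + 0.07 = 0.37.
P(Brand=D | Region=Central) = 0.07/0.37 = 0.1892.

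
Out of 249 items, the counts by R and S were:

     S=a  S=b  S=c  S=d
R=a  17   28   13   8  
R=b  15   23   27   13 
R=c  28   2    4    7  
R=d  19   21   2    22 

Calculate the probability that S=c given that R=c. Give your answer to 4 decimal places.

0.0976

Total with R=c: 28 + 2 + 4 + 7 = 41.
P(S=c | R=c) = 4/41 = 0.0976.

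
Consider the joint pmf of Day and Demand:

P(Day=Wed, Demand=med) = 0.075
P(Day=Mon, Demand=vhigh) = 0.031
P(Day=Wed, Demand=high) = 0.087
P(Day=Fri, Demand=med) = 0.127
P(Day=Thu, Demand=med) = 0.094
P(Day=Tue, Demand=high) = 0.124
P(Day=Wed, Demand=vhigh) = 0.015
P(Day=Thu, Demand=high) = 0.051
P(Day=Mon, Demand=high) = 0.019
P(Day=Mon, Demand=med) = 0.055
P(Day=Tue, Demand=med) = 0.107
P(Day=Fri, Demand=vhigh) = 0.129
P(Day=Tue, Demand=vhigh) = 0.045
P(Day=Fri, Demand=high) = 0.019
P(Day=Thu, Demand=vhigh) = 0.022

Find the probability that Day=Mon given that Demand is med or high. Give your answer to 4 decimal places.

P(Demand=med) = 0.055 + 0.107 + 0.075 + 0.094 + 0.127 = 0.458.
P(Demand=high) = 0.019 + 0.124 + 0.087 + 0.051 + 0.019 = 0.300.
P(Demand ∈ {med, high}) = 0.458 + 0.300 = 0.758; P(Day=Mon, Demand ∈ {med, high}) = 0.055 + 0.019 = 0.074.
P(Day=Mon | Demand ∈ {med, high}) = 0.074/0.758 = 0.0976.

0.0976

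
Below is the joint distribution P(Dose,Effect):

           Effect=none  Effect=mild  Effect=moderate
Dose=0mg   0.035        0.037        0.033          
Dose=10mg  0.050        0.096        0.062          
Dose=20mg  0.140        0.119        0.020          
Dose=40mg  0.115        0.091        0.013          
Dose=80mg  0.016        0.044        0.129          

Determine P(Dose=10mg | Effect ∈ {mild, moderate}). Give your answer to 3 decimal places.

0.245

P(Effect=mild) = 0.037 + 0.096 + 0.119 + 0.091 + 0.044 = 0.387.
P(Effect=moderate) = 0.033 + 0.062 + 0.020 + 0.013 + 0.129 = 0.257.
P(Effect ∈ {mild, moderate}) = 0.387 + 0.257 = 0.644; P(Dose=10mg, Effect ∈ {mild, moderate}) = 0.096 + 0.062 = 0.158.
P(Dose=10mg | Effect ∈ {mild, moderate}) = 0.158/0.644 = 0.245.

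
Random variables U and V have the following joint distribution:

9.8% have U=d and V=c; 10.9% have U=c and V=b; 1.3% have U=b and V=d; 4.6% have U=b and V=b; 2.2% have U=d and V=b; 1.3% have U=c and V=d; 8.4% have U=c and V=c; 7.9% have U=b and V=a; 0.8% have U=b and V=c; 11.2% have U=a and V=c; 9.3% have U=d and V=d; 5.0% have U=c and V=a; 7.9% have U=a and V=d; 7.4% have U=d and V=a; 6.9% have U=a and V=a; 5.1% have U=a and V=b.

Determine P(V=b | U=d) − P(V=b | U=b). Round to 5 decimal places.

P(U=d) = 0.074 + 0.022 + 0.098 + 0.093 = 0.287; P(V=b | U=d) = 0.022/0.287 = 0.076655.
P(U=b) = 0.079 + 0.046 + 0.008 + 0.013 = 0.146; P(V=b | U=b) = 0.046/0.146 = 0.315068.
Difference = -0.23841.

-0.23841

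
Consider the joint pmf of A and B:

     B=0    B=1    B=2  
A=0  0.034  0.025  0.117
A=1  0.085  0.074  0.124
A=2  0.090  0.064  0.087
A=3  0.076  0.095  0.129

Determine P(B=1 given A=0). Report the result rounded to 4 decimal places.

P(A=0) = 0.034 + 0.025 + 0.117 = 0.176.
P(B=1 | A=0) = 0.025/0.176 = 0.1420.

0.1420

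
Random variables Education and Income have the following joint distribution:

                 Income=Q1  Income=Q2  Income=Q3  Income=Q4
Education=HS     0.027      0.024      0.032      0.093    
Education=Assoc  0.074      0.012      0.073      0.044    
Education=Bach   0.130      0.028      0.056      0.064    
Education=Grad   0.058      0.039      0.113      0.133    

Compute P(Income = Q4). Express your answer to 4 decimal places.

P(Income=Q4) = 0.093 + 0.044 + 0.064 + 0.133 = 0.334.

0.3340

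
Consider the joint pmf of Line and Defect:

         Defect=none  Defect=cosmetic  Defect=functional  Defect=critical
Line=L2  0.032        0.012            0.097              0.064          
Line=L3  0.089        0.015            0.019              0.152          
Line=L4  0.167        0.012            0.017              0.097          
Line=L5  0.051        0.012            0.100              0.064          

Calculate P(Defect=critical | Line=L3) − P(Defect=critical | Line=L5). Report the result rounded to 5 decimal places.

0.27079

P(Line=L3) = 0.089 + 0.015 + 0.019 + 0.152 = 0.275; P(Defect=critical | Line=L3) = 0.152/0.275 = 0.552727.
P(Line=L5) = 0.051 + 0.012 + 0.100 + 0.064 = 0.227; P(Defect=critical | Line=L5) = 0.064/0.227 = 0.281938.
Difference = 0.27079.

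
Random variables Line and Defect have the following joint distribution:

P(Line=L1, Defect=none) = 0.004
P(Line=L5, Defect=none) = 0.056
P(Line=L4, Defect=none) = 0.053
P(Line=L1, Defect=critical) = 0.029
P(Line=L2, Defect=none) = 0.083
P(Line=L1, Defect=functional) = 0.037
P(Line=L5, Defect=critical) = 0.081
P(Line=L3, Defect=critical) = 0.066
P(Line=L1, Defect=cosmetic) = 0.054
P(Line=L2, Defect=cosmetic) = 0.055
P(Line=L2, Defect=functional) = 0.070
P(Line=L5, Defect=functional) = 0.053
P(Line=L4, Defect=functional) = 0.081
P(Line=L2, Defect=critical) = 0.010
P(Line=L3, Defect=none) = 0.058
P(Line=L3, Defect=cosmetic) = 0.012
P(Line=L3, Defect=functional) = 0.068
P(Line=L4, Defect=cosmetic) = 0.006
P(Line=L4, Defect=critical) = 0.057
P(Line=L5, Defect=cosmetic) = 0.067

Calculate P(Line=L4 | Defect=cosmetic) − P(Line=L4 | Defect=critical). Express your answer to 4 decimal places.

-0.2036

P(Defect=cosmetic) = 0.054 + 0.055 + 0.012 + 0.006 + 0.067 = 0.194; P(Line=L4 | Defect=cosmetic) = 0.006/0.194 = 0.03093.
P(Defect=critical) = 0.029 + 0.010 + 0.066 + 0.057 + 0.081 = 0.243; P(Line=L4 | Defect=critical) = 0.057/0.243 = 0.23457.
Difference = -0.2036.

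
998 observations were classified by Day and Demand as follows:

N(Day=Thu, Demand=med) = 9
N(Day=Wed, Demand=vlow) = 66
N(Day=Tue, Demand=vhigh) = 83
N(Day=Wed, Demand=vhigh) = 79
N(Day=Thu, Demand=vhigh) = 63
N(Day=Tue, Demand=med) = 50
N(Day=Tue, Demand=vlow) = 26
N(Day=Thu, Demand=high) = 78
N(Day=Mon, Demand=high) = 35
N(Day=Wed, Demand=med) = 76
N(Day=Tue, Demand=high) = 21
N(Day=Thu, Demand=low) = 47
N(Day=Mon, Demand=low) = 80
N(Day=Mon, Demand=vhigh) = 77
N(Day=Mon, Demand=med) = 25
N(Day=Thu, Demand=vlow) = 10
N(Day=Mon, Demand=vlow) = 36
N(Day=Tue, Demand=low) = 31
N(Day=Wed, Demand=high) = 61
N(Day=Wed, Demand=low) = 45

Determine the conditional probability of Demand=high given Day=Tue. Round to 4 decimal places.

0.0995

Total with Day=Tue: 26 + 31 + 50 + 21 + 83 = 211.
P(Demand=high | Day=Tue) = 21/211 = 0.0995.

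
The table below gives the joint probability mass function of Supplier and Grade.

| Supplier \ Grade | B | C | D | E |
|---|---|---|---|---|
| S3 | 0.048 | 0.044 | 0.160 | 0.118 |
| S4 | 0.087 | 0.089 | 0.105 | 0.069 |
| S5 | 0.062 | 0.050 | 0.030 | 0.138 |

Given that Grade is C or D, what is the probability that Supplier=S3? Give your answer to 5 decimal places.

P(Grade=C) = 0.044 + 0.089 + 0.050 = 0.183.
P(Grade=D) = 0.160 + 0.105 + 0.030 = 0.295.
P(Grade ∈ {C, D}) = 0.183 + 0.295 = 0.478; P(Supplier=S3, Grade ∈ {C, D}) = 0.044 + 0.160 = 0.204.
P(Supplier=S3 | Grade ∈ {C, D}) = 0.204/0.478 = 0.42678.

0.42678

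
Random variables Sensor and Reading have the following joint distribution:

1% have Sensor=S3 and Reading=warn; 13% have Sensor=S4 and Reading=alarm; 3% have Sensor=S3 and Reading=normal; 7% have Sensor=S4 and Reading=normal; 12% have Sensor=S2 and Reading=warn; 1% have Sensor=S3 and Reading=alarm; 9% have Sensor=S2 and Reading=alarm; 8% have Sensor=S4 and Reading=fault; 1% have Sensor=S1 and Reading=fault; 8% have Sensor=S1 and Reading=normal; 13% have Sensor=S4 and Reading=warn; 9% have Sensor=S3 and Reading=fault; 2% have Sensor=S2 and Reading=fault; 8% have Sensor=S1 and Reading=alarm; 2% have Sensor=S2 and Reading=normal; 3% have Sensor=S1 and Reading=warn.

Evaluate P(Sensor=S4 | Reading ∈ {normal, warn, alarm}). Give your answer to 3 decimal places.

P(Reading=normal) = 0.08 + 0.02 + 0.03 + 0.07 = 0.20.
P(Reading=warn) = 0.03 + 0.12 + 0.01 + 0.13 = 0.29.
P(Reading=alarm) = 0.08 + 0.09 + 0.01 + 0.13 = 0.31.
P(Reading ∈ {normal, warn, alarm}) = 0.20 + 0.29 + 0.31 = 0.80; P(Sensor=S4, Reading ∈ {normal, warn, alarm}) = 0.07 + 0.13 + 0.13 = 0.33.
P(Sensor=S4 | Reading ∈ {normal, warn, alarm}) = 0.33/0.80 = 0.413.

0.413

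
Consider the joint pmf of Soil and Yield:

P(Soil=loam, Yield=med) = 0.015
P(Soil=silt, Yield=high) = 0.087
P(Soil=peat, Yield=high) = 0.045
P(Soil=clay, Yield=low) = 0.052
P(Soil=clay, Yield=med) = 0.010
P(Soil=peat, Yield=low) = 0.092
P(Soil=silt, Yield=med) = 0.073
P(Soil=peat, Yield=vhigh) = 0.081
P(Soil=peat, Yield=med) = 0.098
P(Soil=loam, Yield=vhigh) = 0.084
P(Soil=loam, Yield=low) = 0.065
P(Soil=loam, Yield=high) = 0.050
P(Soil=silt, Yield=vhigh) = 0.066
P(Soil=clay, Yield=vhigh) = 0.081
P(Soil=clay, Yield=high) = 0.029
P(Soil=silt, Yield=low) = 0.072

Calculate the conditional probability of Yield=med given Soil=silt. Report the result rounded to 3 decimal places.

P(Soil=silt) = 0.072 + 0.073 + 0.087 + 0.066 = 0.298.
P(Yield=med | Soil=silt) = 0.073/0.298 = 0.245.

0.245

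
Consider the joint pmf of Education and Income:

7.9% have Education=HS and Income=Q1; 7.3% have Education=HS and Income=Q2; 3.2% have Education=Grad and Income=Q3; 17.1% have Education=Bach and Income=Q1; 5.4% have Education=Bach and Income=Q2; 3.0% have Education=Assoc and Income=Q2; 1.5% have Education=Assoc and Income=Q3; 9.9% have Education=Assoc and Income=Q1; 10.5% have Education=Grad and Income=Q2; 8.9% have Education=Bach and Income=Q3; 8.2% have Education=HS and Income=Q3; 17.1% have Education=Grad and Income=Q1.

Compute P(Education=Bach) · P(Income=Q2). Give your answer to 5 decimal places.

P(Education=Bach) = 0.171 + 0.054 + 0.089 = 0.314.
P(Income=Q2) = 0.073 + 0.030 + 0.054 + 0.105 = 0.262.
Product: 0.314 × 0.262 = 0.08227.

0.08227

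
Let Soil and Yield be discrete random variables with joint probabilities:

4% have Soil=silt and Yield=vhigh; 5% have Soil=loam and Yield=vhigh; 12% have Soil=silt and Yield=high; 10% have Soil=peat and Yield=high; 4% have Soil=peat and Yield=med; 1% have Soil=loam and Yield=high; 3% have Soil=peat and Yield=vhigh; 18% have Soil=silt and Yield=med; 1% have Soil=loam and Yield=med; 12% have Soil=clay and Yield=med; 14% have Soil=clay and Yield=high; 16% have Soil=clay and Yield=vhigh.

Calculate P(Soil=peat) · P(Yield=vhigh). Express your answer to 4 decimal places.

0.0476

P(Soil=peat) = 0.04 + 0.10 + 0.03 = 0.17.
P(Yield=vhigh) = 0.05 + 0.16 + 0.04 + 0.03 = 0.28.
Product: 0.17 × 0.28 = 0.0476.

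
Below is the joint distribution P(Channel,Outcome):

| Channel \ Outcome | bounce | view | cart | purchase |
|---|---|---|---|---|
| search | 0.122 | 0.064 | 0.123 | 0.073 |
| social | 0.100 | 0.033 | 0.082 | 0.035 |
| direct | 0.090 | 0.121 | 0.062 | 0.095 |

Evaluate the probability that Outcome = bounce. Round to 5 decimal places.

P(Outcome=bounce) = 0.122 + 0.100 + 0.090 = 0.312.

0.31200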